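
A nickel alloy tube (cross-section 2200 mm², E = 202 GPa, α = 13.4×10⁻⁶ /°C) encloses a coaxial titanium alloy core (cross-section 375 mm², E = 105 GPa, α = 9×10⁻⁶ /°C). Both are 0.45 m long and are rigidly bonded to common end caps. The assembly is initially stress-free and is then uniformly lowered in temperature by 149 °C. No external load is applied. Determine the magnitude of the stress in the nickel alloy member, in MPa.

σ ≈ 10.8 MPa (tensile)

The nickel alloy has the larger α, so on cooling it would change length more than the titanium alloy if both were free. The rigid plates force a common final length, so the nickel alloy is put into tension and the titanium alloy into compression, with equal and opposite forces P (no external load).
Equating the net (thermal + elastic) strains gives |α₁ − α₂|·ΔT = P·[1/(A₁E₁) + 1/(A₂E₂)].
|α₁ − α₂|·ΔT = 4.4×10⁻⁶ × 149 = 0.0006556.
1/(A₁E₁) + 1/(A₂E₂) = 1/(2200×202×10³) + 1/(375×105×10³) = 2.765×10⁻⁸ N⁻¹.
So P = 0.0006556 / 2.765×10⁻⁸ = 23.71 kN.
σ_{nickel alloy} = P/A₁ = 23710/2200 = 10.78 MPa, tensile.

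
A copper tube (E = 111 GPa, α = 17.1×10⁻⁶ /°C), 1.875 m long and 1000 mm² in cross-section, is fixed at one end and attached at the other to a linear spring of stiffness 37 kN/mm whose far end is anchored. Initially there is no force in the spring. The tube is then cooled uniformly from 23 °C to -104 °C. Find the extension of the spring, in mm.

δ ≈ 2.51 mm

The unrestrained thermal change is αΔT L = 17.1×10⁻⁶ × 127 × 1875 = 4.072 mm.
With a force P in the spring, the elastic change of the tube is PL/(AE) and that of the spring is P/k; compatibility requires their sum to equal δ_free.
So P = δ_free / [L/(AE) + 1/k] = 4.072 / [ 1875/(1000×111×10³) + 1/(37×10³) ].
P = 4.072 / 4.392×10⁻⁵ = 92710 N.
Spring extension = P/k = 92710/(37×10³) = 2.506 mm.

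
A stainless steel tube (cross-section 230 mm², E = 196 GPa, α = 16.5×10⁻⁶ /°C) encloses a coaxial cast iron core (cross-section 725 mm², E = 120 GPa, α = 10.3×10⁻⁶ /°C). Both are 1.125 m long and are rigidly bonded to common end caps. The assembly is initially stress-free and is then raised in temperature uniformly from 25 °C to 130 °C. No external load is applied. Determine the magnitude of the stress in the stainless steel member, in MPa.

σ ≈ 84 MPa (compressive)

Equilibrium of a rigid end plate with no external load gives equal and opposite internal forces ±P in the two members. Since α_{stainless steel} > α_{cast iron}, heating drives the stainless steel into compression and the cast iron into tension.
Equating the net (thermal + elastic) strains gives |α₁ − α₂|·ΔT = P·[1/(A₁E₁) + 1/(A₂E₂)].
|α₁ − α₂|·ΔT = 6.2×10⁻⁶ × 105 = 0.000651.
1/(A₁E₁) + 1/(A₂E₂) = 1/(230×196×10³) + 1/(725×120×10³) = 3.368×10⁻⁸ N⁻¹.
P = 0.000651 / 3.368×10⁻⁸ = 19330 N = 19.33 kN.
σ_{stainless steel} = P/A₁ = 19330/230 = 84.05 MPa, compressive.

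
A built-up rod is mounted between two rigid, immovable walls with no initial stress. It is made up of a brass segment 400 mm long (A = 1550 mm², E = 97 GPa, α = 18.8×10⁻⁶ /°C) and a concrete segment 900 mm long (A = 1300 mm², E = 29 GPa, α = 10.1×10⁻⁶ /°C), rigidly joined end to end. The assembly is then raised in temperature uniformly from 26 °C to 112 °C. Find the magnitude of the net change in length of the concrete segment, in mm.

|ΔL| ≈ 0.503 mm

With the walls removed the bar would change length by δ_free = Σ αᵢΔT Lᵢ = 18.8×10⁻⁶×86×400 + 10.1×10⁻⁶×86×900 = 1.428 mm.
Since the ends are fixed, an axial force P builds up, equal in every segment, with P · Σ Lᵢ/(AᵢEᵢ) = δ_free.
The series flexibility is Σ Lᵢ/(AᵢEᵢ) = 400/(1550×97×10³) + 900/(1300×29×10³) = 2.653×10⁻⁵ mm/N.
P = 1.428 / 2.653×10⁻⁵ = 53840 N = 53.84 kN, compressive.
For the concrete segment, free thermal change = 10.1×10⁻⁶×86×900 = 0.7817 mm and elastic change from P = 53840×900/(1300×29×10³) = 1.285 mm; these oppose, so the net change is 0.503 mm (segment shortens).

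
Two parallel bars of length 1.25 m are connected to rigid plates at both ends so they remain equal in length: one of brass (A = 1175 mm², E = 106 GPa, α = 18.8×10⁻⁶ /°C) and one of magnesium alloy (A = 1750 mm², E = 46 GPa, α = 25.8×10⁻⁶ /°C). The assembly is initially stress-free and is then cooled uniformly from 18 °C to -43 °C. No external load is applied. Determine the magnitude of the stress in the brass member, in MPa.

σ ≈ 17.8 MPa (compressive)

Both members must finish at the same length. With the larger α, the magnesium alloy tends to over-contract; the plates restrain it, putting the magnesium alloy in tension and the brass in compression. With no external load the two internal forces are equal and opposite, magnitude P.
Setting the final lengths equal and cancelling L: (α₁ − α₂)ΔT = P/(A₁E₁) + P/(A₂E₂).
|α₁ − α₂|·ΔT = 7×10⁻⁶ × 61 = 0.000427.
1/(A₁E₁) + 1/(A₂E₂) = 1/(1175×106×10³) + 1/(1750×46×10³) = 2.045×10⁻⁸ N⁻¹.
P = 0.000427 / 2.045×10⁻⁸ = 20880 N = 20.88 kN.
σ_{brass} = P/A₁ = 20880/1175 = 17.77 MPa, compressive.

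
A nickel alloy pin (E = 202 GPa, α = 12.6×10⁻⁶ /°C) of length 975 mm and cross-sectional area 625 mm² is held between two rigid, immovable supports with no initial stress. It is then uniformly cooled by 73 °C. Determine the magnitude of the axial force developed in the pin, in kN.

With zero net strain, σ = E·αΔT = 202 GPa × 12.6×10⁻⁶ × 73 = 185.8 MPa.
Then P = σA = 185.8 × 625 mm² = 116.1 kN, tensile.

P ≈ 116 kN (tensile)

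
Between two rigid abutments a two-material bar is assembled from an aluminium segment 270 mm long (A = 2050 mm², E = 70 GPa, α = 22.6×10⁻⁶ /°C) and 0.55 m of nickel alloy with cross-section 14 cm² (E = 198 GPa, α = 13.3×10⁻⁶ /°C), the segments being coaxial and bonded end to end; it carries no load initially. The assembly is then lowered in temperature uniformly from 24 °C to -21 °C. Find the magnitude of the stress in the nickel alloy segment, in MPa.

σ ≈ 112 MPa (tensile)

With the walls removed the bar would change length by δ_free = Σ αᵢΔT Lᵢ = 22.6×10⁻⁶×45×270 + 13.3×10⁻⁶×45×550 = 0.6038 mm.
Since the ends are fixed, an axial force P builds up, equal in every segment, with P · Σ Lᵢ/(AᵢEᵢ) = δ_free.
Σ Lᵢ/(AᵢEᵢ) = 270/(2050×70×10³) + 550/(1400×198×10³) = 3.866×10⁻⁶ mm/N.
So P = 0.6038 / 3.866×10⁻⁶ = 156.2 kN, tensile.
σ_{nickel alloy} = P / A = 156200 / 1400 = 111.6 MPa.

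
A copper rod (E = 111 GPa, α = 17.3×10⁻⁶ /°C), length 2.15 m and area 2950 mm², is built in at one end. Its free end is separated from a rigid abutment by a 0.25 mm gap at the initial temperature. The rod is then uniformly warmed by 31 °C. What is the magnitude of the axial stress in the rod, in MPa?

Free thermal elongation = αΔT L = 17.3×10⁻⁶ × 31 × 2150 = 1.153 mm.
This exceeds the 0.25 mm gap, so the wall pushes back. The portion of expansion that must be recovered elastically is δ_free − gap = 1.153 − 0.25 = 0.903 mm.
That suppressed elongation corresponds to σ = E·Δ/L = 111×10³ × 0.903/2150 = 46.62 MPa.

σ ≈ 46.6 MPa (compressive)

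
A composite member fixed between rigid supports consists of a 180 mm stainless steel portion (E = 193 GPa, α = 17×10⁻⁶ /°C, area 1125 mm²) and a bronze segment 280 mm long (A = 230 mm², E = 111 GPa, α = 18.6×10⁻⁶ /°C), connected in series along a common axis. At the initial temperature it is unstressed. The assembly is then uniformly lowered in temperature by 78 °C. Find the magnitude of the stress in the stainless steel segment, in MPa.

σ ≈ 48.6 MPa (tensile)

If the supports were absent, the total length change would be Σ αᵢΔT Lᵢ = 17×10⁻⁶×78×180 + 18.6×10⁻⁶×78×280 = 0.6449 mm.
The walls prevent any net length change, so an axial force P (same in every segment) develops. Compatibility: P · Σ Lᵢ/(AᵢEᵢ) = δ_free.
Σ Lᵢ/(AᵢEᵢ) = 180/(1125×193×10³) + 280/(230×111×10³) = 1.18×10⁻⁵ mm/N.
So P = 0.6449 / 1.18×10⁻⁵ = 54.67 kN, tensile.
σ_{stainless steel} = P / A = 54670 / 1125 = 48.59 MPa.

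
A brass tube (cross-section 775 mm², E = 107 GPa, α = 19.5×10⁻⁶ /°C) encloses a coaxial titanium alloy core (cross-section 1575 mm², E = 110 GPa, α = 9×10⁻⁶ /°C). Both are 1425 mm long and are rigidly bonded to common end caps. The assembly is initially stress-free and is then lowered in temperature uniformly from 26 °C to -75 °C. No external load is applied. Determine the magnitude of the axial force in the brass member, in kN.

Equilibrium of a rigid end plate with no external load gives equal and opposite internal forces ±P in the two members. Since α_{brass} > α_{titanium alloy}, cooling drives the brass into tension and the titanium alloy into compression.
Setting the final lengths equal and cancelling L: (α₁ − α₂)ΔT = P/(A₁E₁) + P/(A₂E₂).
|α₁ − α₂|·ΔT = 10.5×10⁻⁶ × 101 = 0.001061.
1/(A₁E₁) + 1/(A₂E₂) = 1/(775×107×10³) + 1/(1575×110×10³) = 1.783×10⁻⁸ N⁻¹.
P = 0.001061 / 1.783×10⁻⁸ = 59470 N = 59.47 kN.

P ≈ 59.5 kN (tensile in the brass)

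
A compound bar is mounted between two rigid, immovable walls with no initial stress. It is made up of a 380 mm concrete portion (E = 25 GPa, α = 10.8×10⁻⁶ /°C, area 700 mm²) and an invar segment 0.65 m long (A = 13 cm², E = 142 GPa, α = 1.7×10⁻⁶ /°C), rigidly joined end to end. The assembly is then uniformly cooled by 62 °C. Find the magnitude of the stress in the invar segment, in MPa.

σ ≈ 9.84 MPa (tensile)

With the walls removed the bar would change length by δ_free = Σ αᵢΔT Lᵢ = 10.8×10⁻⁶×62×380 + 1.7×10⁻⁶×62×650 = 0.323 mm.
The walls prevent any net length change, so an axial force P (same in every segment) develops. Compatibility: P · Σ Lᵢ/(AᵢEᵢ) = δ_free.
The series flexibility is Σ Lᵢ/(AᵢEᵢ) = 380/(700×25×10³) + 650/(1300×142×10³) = 2.524×10⁻⁵ mm/N.
P = 0.323 / 2.524×10⁻⁵ = 12800 N = 12.8 kN, tensile.
σ_{invar} = P / A = 12800 / 1300 = 9.844 MPa.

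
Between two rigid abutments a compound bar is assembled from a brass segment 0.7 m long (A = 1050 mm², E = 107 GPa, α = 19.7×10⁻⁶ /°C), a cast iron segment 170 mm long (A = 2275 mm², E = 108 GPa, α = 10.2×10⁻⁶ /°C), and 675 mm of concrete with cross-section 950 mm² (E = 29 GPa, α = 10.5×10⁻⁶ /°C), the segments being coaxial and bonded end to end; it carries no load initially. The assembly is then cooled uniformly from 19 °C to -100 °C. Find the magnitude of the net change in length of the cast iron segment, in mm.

|ΔL| ≈ 0.147 mm

If the supports were absent, the total length change would be Σ αᵢΔT Lᵢ = 19.7×10⁻⁶×119×700 + 10.2×10⁻⁶×119×170 + 10.5×10⁻⁶×119×675 = 2.691 mm.
Since the ends are fixed, an axial force P builds up, equal in every segment, with P · Σ Lᵢ/(AᵢEᵢ) = δ_free.
The series flexibility is Σ Lᵢ/(AᵢEᵢ) = 700/(1050×107×10³) + 170/(2275×108×10³) + 675/(950×29×10³) = 3.142×10⁻⁵ mm/N.
So P = 2.691 / 3.142×10⁻⁵ = 85.63 kN, tensile.
For the cast iron segment, free thermal change = 10.2×10⁻⁶×119×170 = 0.2063 mm and elastic change from P = 85630×170/(2275×108×10³) = 0.05925 mm; these oppose, so the net change is 0.147 mm (segment shortens).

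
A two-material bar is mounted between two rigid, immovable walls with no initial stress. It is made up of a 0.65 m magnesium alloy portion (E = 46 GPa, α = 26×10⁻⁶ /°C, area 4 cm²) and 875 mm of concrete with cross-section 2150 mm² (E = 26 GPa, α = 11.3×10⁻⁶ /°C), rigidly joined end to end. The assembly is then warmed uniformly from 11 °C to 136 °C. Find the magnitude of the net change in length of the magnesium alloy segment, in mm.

|ΔL| ≈ 0.208 mm

Free thermal expansion of the whole bar: Σ αᵢΔT Lᵢ = 26×10⁻⁶×125×650 + 11.3×10⁻⁶×125×875 = 3.348 mm.
The rigid supports impose zero overall length change; the single axial force P common to all segments must satisfy P Σ Lᵢ/(AᵢEᵢ) = δ_free.
Σ Lᵢ/(AᵢEᵢ) = 650/(400×46×10³) + 875/(2150×26×10³) = 5.098×10⁻⁵ mm/N.
Hence P = δ_free / Σ(L/AE) = 3.348/5.098×10⁻⁵ = 65.68 kN (compressive).
For the magnesium alloy segment, free thermal change = 26×10⁻⁶×125×650 = 2.112 mm and elastic change from P = 65680×650/(400×46×10³) = 2.32 mm; these oppose, so the net change is 0.208 mm (segment shortens).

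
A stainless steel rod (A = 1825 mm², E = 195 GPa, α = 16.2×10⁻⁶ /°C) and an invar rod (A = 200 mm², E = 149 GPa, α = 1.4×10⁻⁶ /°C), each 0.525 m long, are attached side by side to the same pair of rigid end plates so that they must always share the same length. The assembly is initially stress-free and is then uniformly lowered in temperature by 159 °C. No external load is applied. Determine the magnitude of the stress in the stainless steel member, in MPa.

σ ≈ 35.5 MPa (tensile)

Both members must finish at the same length. With the larger α, the stainless steel tends to over-contract; the plates restrain it, putting the stainless steel in tension and the invar in compression. With no external load the two internal forces are equal and opposite, magnitude P.
Setting the final lengths equal and cancelling L: (α₁ − α₂)ΔT = P/(A₁E₁) + P/(A₂E₂).
|α₁ − α₂|·ΔT = 14.8×10⁻⁶ × 159 = 0.002353.
1/(A₁E₁) + 1/(A₂E₂) = 1/(1825×195×10³) + 1/(200×149×10³) = 3.637×10⁻⁸ N⁻¹.
So P = 0.002353 / 3.637×10⁻⁸ = 64.71 kN.
σ_{stainless steel} = P/A₁ = 64710/1825 = 35.46 MPa, tensile.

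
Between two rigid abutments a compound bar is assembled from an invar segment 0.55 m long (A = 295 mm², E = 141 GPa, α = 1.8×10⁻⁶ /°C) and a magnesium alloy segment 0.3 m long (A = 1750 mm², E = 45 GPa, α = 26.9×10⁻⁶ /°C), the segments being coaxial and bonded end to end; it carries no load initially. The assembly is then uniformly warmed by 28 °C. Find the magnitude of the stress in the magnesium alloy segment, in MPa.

σ ≈ 8.51 MPa (compressive)

If the supports were absent, the total length change would be Σ αᵢΔT Lᵢ = 1.8×10⁻⁶×28×550 + 26.9×10⁻⁶×28×300 = 0.2537 mm.
The walls prevent any net length change, so an axial force P (same in every segment) develops. Compatibility: P · Σ Lᵢ/(AᵢEᵢ) = δ_free.
The series flexibility is Σ Lᵢ/(AᵢEᵢ) = 550/(295×141×10³) + 300/(1750×45×10³) = 1.703×10⁻⁵ mm/N.
So P = 0.2537 / 1.703×10⁻⁵ = 14.89 kN, compressive.
σ_{magnesium alloy} = P / A = 14890 / 1750 = 8.511 MPa.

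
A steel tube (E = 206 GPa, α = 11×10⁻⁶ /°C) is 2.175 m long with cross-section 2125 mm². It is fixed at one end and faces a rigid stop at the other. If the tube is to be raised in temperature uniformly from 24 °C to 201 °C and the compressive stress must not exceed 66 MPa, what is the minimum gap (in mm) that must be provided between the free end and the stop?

Free expansion if unrestrained: δ_free = αΔT L = 11×10⁻⁶ × 177 × 2175 = 4.235 mm.
At the allowable stress the elastic shortening the wall may impose is σL/E = 66 × 2175 / (206×10³) = 0.6968 mm.
The gap must absorb the remainder: g_min = 4.235 − 0.6968 = 3.538 mm.

g ≈ 3.54 mm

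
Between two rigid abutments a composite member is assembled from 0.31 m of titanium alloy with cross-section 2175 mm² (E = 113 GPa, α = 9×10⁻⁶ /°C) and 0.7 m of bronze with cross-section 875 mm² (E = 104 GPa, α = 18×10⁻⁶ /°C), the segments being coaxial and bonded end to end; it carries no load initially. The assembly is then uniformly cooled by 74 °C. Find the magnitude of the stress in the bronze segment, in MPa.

σ ≈ 145 MPa (tensile)

Free thermal contraction of the whole bar: Σ αᵢΔT Lᵢ = 9×10⁻⁶×74×310 + 18×10⁻⁶×74×700 = 1.139 mm.
The walls prevent any net length change, so an axial force P (same in every segment) develops. Compatibility: P · Σ Lᵢ/(AᵢEᵢ) = δ_free.
Σ Lᵢ/(AᵢEᵢ) = 310/(2175×113×10³) + 700/(875×104×10³) = 8.954×10⁻⁶ mm/N.
P = 1.139 / 8.954×10⁻⁶ = 127200 N = 127.2 kN, tensile.
σ_{bronze} = P / A = 127200 / 875 = 145.4 MPa.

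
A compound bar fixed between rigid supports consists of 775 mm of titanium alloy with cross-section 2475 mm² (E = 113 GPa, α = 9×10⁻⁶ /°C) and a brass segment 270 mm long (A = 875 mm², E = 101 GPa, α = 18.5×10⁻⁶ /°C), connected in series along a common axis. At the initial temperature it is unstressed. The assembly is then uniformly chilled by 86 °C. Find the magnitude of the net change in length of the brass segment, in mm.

|ΔL| ≈ 0.11 mm

Free thermal contraction of the whole bar: Σ αᵢΔT Lᵢ = 9×10⁻⁶×86×775 + 18.5×10⁻⁶×86×270 = 1.029 mm.
The rigid supports impose zero overall length change; the single axial force P common to all segments must satisfy P Σ Lᵢ/(AᵢEᵢ) = δ_free.
The series flexibility is Σ Lᵢ/(AᵢEᵢ) = 775/(2475×113×10³) + 270/(875×101×10³) = 5.826×10⁻⁶ mm/N.
P = 1.029 / 5.826×10⁻⁶ = 176700 N = 176.7 kN, tensile.
For the brass segment, free thermal change = 18.5×10⁻⁶×86×270 = 0.4296 mm and elastic change from P = 176700×270/(875×101×10³) = 0.5398 mm; these oppose, so the net change is 0.11 mm (segment lengthens).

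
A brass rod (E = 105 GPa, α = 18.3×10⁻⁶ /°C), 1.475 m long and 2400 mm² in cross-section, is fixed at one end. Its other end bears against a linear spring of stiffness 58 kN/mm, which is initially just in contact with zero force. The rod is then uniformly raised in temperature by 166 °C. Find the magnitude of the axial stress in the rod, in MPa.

σ ≈ 80.8 MPa (compressive)

Free thermal expansion: δ_free = αΔT L = 18.3×10⁻⁶ × 166 × 1475 = 4.481 mm.
Let P be the compressive force at the spring. The rod shortens elastically by PL/(AE) and the spring compresses by P/k; together these equal δ_free.
P [ L/(AE) + 1/k ] = δ_free → P [ 1475/(2400×105×10³) + 1/(58×10³) ] = 4.481.
P = 4.481 / 2.309×10⁻⁵ = 194000 N.
σ = P/A = 194000/2400 = 80.84 MPa.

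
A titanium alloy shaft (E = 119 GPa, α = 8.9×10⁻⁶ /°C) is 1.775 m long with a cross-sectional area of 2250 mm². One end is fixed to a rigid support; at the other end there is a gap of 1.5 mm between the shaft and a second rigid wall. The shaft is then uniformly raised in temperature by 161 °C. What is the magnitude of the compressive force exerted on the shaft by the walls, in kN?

P ≈ 157 kN

Unrestrained expansion: δ_free = αΔT L = 8.9×10⁻⁶ × 161 × 1775 = 2.543 mm.
After closing the 1.5 mm clearance, 2.543 − 1.5 = 1.043 mm of expansion remains to be suppressed by the wall.
Compatibility: PL/(AE) = 1.043 mm, so σ = P/A = E × (1.043/1775) = 69.95 MPa.
P = σA = 69.95 × 2250 = 157.4 kN.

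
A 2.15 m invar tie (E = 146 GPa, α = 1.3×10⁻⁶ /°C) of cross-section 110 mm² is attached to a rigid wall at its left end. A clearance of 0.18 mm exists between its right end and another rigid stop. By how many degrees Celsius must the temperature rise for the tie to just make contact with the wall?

The gap closes when αΔT L = 0.18 mm, since the tie is still unstressed at that instant.
So ΔT = g/(αL) = 0.18/(1.3×10⁻⁶ × 2150) = 64.4 °C.

ΔT ≈ 64.4 °C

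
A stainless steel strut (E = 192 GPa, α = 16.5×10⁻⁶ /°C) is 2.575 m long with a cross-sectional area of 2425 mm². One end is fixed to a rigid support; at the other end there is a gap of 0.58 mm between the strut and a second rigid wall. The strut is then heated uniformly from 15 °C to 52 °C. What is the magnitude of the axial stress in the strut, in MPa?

Unrestrained expansion: δ_free = αΔT L = 16.5×10⁻⁶ × 37 × 2575 = 1.572 mm.
This exceeds the 0.58 mm gap, so the wall pushes back. The portion of expansion that must be recovered elastically is δ_free − gap = 1.572 − 0.58 = 0.992 mm.
That suppressed elongation corresponds to σ = E·Δ/L = 192×10³ × 0.992/2575 = 73.97 MPa.

σ ≈ 74 MPa (compressive)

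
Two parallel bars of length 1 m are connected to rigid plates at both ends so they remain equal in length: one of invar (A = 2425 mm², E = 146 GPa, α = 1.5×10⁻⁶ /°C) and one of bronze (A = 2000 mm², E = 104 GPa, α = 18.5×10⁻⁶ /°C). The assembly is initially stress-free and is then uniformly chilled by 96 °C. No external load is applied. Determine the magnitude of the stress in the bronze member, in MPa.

Both members must finish at the same length. With the larger α, the bronze tends to over-contract; the plates restrain it, putting the bronze in tension and the invar in compression. With no external load the two internal forces are equal and opposite, magnitude P.
Equating the net (thermal + elastic) strains gives |α₁ − α₂|·ΔT = P·[1/(A₁E₁) + 1/(A₂E₂)].
|α₁ − α₂|·ΔT = 17×10⁻⁶ × 96 = 0.001632.
1/(A₁E₁) + 1/(A₂E₂) = 1/(2425×146×10³) + 1/(2000×104×10³) = 7.632×10⁻⁹ N⁻¹.
So P = 0.001632 / 7.632×10⁻⁹ = 213.8 kN.
σ_{bronze} = P/A₂ = 213800/2000 = 106.9 MPa, tensile.

σ ≈ 107 MPa (tensile)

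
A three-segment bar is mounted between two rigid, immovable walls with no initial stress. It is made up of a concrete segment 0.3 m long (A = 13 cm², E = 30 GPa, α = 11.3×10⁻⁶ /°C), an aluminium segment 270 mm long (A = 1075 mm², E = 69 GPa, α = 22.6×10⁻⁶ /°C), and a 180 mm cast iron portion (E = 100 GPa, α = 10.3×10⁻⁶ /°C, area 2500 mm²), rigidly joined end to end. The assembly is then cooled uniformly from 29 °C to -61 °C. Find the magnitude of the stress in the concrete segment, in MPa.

Free thermal contraction of the whole bar: Σ αᵢΔT Lᵢ = 11.3×10⁻⁶×90×300 + 22.6×10⁻⁶×90×270 + 10.3×10⁻⁶×90×180 = 1.021 mm.
The walls prevent any net length change, so an axial force P (same in every segment) develops. Compatibility: P · Σ Lᵢ/(AᵢEᵢ) = δ_free.
The series flexibility is Σ Lᵢ/(AᵢEᵢ) = 300/(1300×30×10³) + 270/(1075×69×10³) + 180/(2500×100×10³) = 1.205×10⁻⁵ mm/N.
So P = 1.021 / 1.205×10⁻⁵ = 84.73 kN, tensile.
σ_{concrete} = P / A = 84730 / 1300 = 65.17 MPa.

σ ≈ 65.2 MPa (tensile)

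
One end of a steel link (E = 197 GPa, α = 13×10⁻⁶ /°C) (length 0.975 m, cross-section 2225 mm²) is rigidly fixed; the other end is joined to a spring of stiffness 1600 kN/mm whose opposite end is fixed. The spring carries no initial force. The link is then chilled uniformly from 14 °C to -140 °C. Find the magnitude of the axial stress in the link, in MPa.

σ ≈ 308 MPa (tensile)

The unrestrained thermal change is αΔT L = 13×10⁻⁶ × 154 × 975 = 1.952 mm.
With a force P in the spring, the elastic change of the link is PL/(AE) and that of the spring is P/k; compatibility requires their sum to equal δ_free.
P [ L/(AE) + 1/k ] = δ_free → P [ 975/(2225×197×10³) + 1/(1600×10³) ] = 1.952.
P = 1.952 / 2.849×10⁻⁶ = 685000 N.
σ = P/A = 685000/2225 = 307.9 MPa.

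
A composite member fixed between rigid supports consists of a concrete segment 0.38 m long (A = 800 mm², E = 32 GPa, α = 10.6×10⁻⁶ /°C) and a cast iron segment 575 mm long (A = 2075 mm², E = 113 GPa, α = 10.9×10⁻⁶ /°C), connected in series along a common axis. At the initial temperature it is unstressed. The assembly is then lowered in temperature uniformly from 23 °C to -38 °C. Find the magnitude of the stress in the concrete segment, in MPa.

σ ≈ 45.4 MPa (tensile)

Free thermal contraction of the whole bar: Σ αᵢΔT Lᵢ = 10.6×10⁻⁶×61×380 + 10.9×10⁻⁶×61×575 = 0.628 mm.
The walls prevent any net length change, so an axial force P (same in every segment) develops. Compatibility: P · Σ Lᵢ/(AᵢEᵢ) = δ_free.
Σ Lᵢ/(AᵢEᵢ) = 380/(800×32×10³) + 575/(2075×113×10³) = 1.73×10⁻⁵ mm/N.
Hence P = δ_free / Σ(L/AE) = 0.628/1.73×10⁻⁵ = 36.31 kN (tensile).
σ_{concrete} = P / A = 36310 / 800 = 45.39 MPa.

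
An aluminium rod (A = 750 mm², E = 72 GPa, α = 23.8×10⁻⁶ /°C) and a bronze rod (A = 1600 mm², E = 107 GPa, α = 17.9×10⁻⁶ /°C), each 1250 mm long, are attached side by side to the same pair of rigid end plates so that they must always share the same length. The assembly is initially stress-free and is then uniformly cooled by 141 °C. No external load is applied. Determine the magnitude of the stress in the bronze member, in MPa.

σ ≈ 21.3 MPa (compressive)

The aluminium has the larger α, so on cooling it would change length more than the bronze if both were free. The rigid plates force a common final length, so the aluminium is put into tension and the bronze into compression, with equal and opposite forces P (no external load).
Equating the net (thermal + elastic) strains gives |α₁ − α₂|·ΔT = P·[1/(A₁E₁) + 1/(A₂E₂)].
|α₁ − α₂|·ΔT = 5.9×10⁻⁶ × 141 = 0.0008319.
1/(A₁E₁) + 1/(A₂E₂) = 1/(750×72×10³) + 1/(1600×107×10³) = 2.436×10⁻⁸ N⁻¹.
P = 0.0008319 / 2.436×10⁻⁸ = 34150 N = 34.15 kN.
σ_{bronze} = P/A₂ = 34150/1600 = 21.34 MPa, compressive.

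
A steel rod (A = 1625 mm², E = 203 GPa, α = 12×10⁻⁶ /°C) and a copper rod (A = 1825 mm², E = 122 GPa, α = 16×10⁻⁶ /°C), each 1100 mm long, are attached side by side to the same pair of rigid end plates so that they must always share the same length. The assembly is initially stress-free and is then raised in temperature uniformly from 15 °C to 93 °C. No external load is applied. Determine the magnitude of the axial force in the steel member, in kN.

The copper has the larger α, so on heating it would change length more than the steel if both were free. The rigid plates force a common final length, so the copper is put into compression and the steel into tension, with equal and opposite forces P (no external load).
Equating the net (thermal + elastic) strains gives |α₁ − α₂|·ΔT = P·[1/(A₁E₁) + 1/(A₂E₂)].
|α₁ − α₂|·ΔT = 4×10⁻⁶ × 78 = 0.000312.
1/(A₁E₁) + 1/(A₂E₂) = 1/(1625×203×10³) + 1/(1825×122×10³) = 7.523×10⁻⁹ N⁻¹.
P = 0.000312 / 7.523×10⁻⁹ = 41470 N = 41.47 kN.

P ≈ 41.5 kN (tensile in the steel)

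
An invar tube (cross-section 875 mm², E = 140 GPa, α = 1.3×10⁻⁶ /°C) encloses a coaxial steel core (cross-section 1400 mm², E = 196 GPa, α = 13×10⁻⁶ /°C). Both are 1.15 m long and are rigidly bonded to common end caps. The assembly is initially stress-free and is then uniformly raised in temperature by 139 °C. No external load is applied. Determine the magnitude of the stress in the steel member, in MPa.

Both members must finish at the same length. With the larger α, the steel tends to over-expand; the plates restrain it, putting the steel in compression and the invar in tension. With no external load the two internal forces are equal and opposite, magnitude P.
Setting the final lengths equal and cancelling L: (α₁ − α₂)ΔT = P/(A₁E₁) + P/(A₂E₂).
|α₁ − α₂|·ΔT = 11.7×10⁻⁶ × 139 = 0.001626.
1/(A₁E₁) + 1/(A₂E₂) = 1/(875×140×10³) + 1/(1400×196×10³) = 1.181×10⁻⁸ N⁻¹.
P = 0.001626 / 1.181×10⁻⁸ = 137700 N = 137.7 kN.
σ_{steel} = P/A₂ = 137700/1400 = 98.38 MPa, compressive.

σ ≈ 98.4 MPa (compressive)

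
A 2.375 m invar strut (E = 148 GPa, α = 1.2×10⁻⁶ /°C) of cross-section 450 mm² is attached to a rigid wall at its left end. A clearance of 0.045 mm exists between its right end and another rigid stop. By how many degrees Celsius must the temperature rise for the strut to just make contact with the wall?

ΔT ≈ 15.8 °C

Contact occurs when the free expansion equals the gap: αΔT L = 0.045 mm.
So ΔT = g/(αL) = 0.045/(1.2×10⁻⁶ × 2375) = 15.79 °C.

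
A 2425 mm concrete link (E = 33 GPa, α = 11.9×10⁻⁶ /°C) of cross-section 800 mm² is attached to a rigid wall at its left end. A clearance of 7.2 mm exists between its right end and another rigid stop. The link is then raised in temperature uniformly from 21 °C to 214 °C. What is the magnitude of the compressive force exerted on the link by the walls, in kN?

P ≈ 0 kN

If the wall were absent the link would grow by αΔT L = 11.9×10⁻⁶ × 193 × 2425 = 5.569 mm.
Since δ_free = 5.57 mm is less than the 7.2 mm gap, the link never touches the wall. No axial force develops.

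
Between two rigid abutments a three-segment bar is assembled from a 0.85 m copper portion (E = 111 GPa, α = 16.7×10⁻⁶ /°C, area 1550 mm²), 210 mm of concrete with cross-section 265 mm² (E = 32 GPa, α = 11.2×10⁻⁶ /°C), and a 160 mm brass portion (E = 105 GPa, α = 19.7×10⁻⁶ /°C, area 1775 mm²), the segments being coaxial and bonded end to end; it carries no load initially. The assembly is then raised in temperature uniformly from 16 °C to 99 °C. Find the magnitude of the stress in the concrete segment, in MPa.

If the supports were absent, the total length change would be Σ αᵢΔT Lᵢ = 16.7×10⁻⁶×83×850 + 11.2×10⁻⁶×83×210 + 19.7×10⁻⁶×83×160 = 1.635 mm.
The rigid supports impose zero overall length change; the single axial force P common to all segments must satisfy P Σ Lᵢ/(AᵢEᵢ) = δ_free.
The series flexibility is Σ Lᵢ/(AᵢEᵢ) = 850/(1550×111×10³) + 210/(265×32×10³) + 160/(1775×105×10³) = 3.056×10⁻⁵ mm/N.
Hence P = δ_free / Σ(L/AE) = 1.635/3.056×10⁻⁵ = 53.5 kN (compressive).
σ_{concrete} = P / A = 53500 / 265 = 201.9 MPa.

σ ≈ 202 MPa (compressive)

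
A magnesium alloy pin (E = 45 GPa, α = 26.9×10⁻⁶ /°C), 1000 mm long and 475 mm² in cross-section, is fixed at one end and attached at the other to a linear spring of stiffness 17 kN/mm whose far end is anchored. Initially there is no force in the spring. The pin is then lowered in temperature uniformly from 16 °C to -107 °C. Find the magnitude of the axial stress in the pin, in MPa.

σ ≈ 66 MPa (tensile)

The unrestrained thermal change is αΔT L = 26.9×10⁻⁶ × 123 × 1000 = 3.309 mm.
With a force P in the spring, the elastic change of the pin is PL/(AE) and that of the spring is P/k; compatibility requires their sum to equal δ_free.
So P = δ_free / [L/(AE) + 1/k] = 3.309 / [ 1000/(475×45×10³) + 1/(17×10³) ].
P = 3.309 / 0.0001056 = 31330 N.
σ = P/A = 31330/475 = 65.96 MPa.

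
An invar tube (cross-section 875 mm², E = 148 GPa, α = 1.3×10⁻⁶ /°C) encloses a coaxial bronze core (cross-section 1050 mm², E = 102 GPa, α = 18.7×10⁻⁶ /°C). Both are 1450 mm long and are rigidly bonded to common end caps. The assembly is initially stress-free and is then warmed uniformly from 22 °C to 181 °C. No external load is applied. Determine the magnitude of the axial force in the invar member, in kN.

P ≈ 162 kN (tensile in the invar)

Both members must finish at the same length. With the larger α, the bronze tends to over-expand; the plates restrain it, putting the bronze in compression and the invar in tension. With no external load the two internal forces are equal and opposite, magnitude P.
Setting the final lengths equal and cancelling L: (α₁ − α₂)ΔT = P/(A₁E₁) + P/(A₂E₂).
|α₁ − α₂|·ΔT = 17.4×10⁻⁶ × 159 = 0.002767.
1/(A₁E₁) + 1/(A₂E₂) = 1/(875×148×10³) + 1/(1050×102×10³) = 1.706×10⁻⁸ N⁻¹.
P = 0.002767 / 1.706×10⁻⁸ = 162200 N = 162.2 kN.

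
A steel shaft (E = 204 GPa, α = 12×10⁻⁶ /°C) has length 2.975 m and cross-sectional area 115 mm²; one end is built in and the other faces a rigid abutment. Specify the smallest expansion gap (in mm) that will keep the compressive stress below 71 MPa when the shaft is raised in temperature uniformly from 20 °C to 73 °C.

With no wall the shaft would lengthen by αΔT L = 12×10⁻⁶ × 53 × 2975 = 1.892 mm.
At the allowable stress the elastic shortening the wall may impose is σL/E = 71 × 2975 / (204×10³) = 1.035 mm.
The gap must absorb the remainder: g_min = 1.892 − 1.035 = 0.8567 mm.

g ≈ 0.857 mm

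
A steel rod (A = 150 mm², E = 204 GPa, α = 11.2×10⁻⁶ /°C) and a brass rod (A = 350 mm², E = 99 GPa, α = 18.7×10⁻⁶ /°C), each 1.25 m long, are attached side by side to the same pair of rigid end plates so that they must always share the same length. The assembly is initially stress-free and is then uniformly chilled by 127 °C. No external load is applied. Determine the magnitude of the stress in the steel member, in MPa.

σ ≈ 103 MPa (compressive)

Both members must finish at the same length. With the larger α, the brass tends to over-contract; the plates restrain it, putting the brass in tension and the steel in compression. With no external load the two internal forces are equal and opposite, magnitude P.
Setting the final lengths equal and cancelling L: (α₁ − α₂)ΔT = P/(A₁E₁) + P/(A₂E₂).
|α₁ − α₂|·ΔT = 7.5×10⁻⁶ × 127 = 0.0009525.
1/(A₁E₁) + 1/(A₂E₂) = 1/(150×204×10³) + 1/(350×99×10³) = 6.154×10⁻⁸ N⁻¹.
So P = 0.0009525 / 6.154×10⁻⁸ = 15.48 kN.
σ_{steel} = P/A₁ = 15480/150 = 103.2 MPa, compressive.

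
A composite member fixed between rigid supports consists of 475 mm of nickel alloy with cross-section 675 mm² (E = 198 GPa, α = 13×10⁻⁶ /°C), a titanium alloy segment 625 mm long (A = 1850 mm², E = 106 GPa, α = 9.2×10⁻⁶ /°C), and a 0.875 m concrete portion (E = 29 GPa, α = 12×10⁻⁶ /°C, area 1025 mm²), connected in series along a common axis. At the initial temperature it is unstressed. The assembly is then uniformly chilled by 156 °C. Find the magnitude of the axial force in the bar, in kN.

If the supports were absent, the total length change would be Σ αᵢΔT Lᵢ = 13×10⁻⁶×156×475 + 9.2×10⁻⁶×156×625 + 12×10⁻⁶×156×875 = 3.498 mm.
The walls prevent any net length change, so an axial force P (same in every segment) develops. Compatibility: P · Σ Lᵢ/(AᵢEᵢ) = δ_free.
Σ Lᵢ/(AᵢEᵢ) = 475/(675×198×10³) + 625/(1850×106×10³) + 875/(1025×29×10³) = 3.618×10⁻⁵ mm/N.
Hence P = δ_free / Σ(L/AE) = 3.498/3.618×10⁻⁵ = 96.7 kN (tensile).

P ≈ 96.7 kN (tensile)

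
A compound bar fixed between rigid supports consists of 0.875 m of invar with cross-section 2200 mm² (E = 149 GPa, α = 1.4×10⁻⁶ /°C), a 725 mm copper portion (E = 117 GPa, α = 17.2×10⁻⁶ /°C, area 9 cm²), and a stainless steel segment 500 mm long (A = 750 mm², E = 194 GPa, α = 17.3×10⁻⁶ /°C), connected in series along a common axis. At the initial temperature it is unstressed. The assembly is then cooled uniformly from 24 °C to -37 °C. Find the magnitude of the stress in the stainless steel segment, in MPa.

σ ≈ 140 MPa (tensile)

Free thermal contraction of the whole bar: Σ αᵢΔT Lᵢ = 1.4×10⁻⁶×61×875 + 17.2×10⁻⁶×61×725 + 17.3×10⁻⁶×61×500 = 1.363 mm.
The rigid supports impose zero overall length change; the single axial force P common to all segments must satisfy P Σ Lᵢ/(AᵢEᵢ) = δ_free.
The series flexibility is Σ Lᵢ/(AᵢEᵢ) = 875/(2200×149×10³) + 725/(900×117×10³) + 500/(750×194×10³) = 1.299×10⁻⁵ mm/N.
Hence P = δ_free / Σ(L/AE) = 1.363/1.299×10⁻⁵ = 104.9 kN (tensile).
σ_{stainless steel} = P / A = 104900 / 750 = 139.9 MPa.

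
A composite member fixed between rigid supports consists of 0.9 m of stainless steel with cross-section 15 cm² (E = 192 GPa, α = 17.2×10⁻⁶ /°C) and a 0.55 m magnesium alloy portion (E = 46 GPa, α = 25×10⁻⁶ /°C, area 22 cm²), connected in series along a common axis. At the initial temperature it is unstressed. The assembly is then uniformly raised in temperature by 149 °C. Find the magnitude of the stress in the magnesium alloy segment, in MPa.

If the supports were absent, the total length change would be Σ αᵢΔT Lᵢ = 17.2×10⁻⁶×149×900 + 25×10⁻⁶×149×550 = 4.355 mm.
The rigid supports impose zero overall length change; the single axial force P common to all segments must satisfy P Σ Lᵢ/(AᵢEᵢ) = δ_free.
Σ Lᵢ/(AᵢEᵢ) = 900/(1500×192×10³) + 550/(2200×46×10³) = 8.56×10⁻⁶ mm/N.
Hence P = δ_free / Σ(L/AE) = 4.355/8.56×10⁻⁶ = 508.8 kN (compressive).
σ_{magnesium alloy} = P / A = 508800 / 2200 = 231.3 MPa.

σ ≈ 231 MPa (compressive)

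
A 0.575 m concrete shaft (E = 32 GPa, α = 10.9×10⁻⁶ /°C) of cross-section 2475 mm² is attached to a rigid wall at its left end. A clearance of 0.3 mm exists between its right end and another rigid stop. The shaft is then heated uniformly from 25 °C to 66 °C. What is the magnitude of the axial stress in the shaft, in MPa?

If the wall were absent the shaft would grow by αΔT L = 10.9×10⁻⁶ × 41 × 575 = 0.257 mm.
Since δ_free = 0.257 mm is less than the 0.3 mm gap, the shaft never touches the wall. No axial force develops.

σ ≈ 0 MPa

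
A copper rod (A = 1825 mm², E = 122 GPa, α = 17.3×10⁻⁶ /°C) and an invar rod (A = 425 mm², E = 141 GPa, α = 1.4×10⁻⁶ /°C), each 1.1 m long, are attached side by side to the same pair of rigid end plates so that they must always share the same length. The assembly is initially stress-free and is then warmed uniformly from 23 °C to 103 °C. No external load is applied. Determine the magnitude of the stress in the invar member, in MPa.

Both members must finish at the same length. With the larger α, the copper tends to over-expand; the plates restrain it, putting the copper in compression and the invar in tension. With no external load the two internal forces are equal and opposite, magnitude P.
Compatibility of the two members (thermal + elastic change equal): (α₁ − α₂)ΔT = P·[1/(A₁E₁) + 1/(A₂E₂)].
|α₁ − α₂|·ΔT = 15.9×10⁻⁶ × 80 = 0.001272.
1/(A₁E₁) + 1/(A₂E₂) = 1/(1825×122×10³) + 1/(425×141×10³) = 2.118×10⁻⁸ N⁻¹.
P = 0.001272 / 2.118×10⁻⁸ = 60060 N = 60.06 kN.
σ_{invar} = P/A₂ = 60060/425 = 141.3 MPa, tensile.

σ ≈ 141 MPa (tensile)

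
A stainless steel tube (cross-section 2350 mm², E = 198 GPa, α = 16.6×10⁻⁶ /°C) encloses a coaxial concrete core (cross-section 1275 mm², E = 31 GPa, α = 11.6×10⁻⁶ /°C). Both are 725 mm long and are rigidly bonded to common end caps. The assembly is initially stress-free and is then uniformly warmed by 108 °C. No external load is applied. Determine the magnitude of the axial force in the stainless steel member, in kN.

P ≈ 19.7 kN (compressive in the stainless steel)

The stainless steel has the larger α, so on heating it would change length more than the concrete if both were free. The rigid plates force a common final length, so the stainless steel is put into compression and the concrete into tension, with equal and opposite forces P (no external load).
Equating the net (thermal + elastic) strains gives |α₁ − α₂|·ΔT = P·[1/(A₁E₁) + 1/(A₂E₂)].
|α₁ − α₂|·ΔT = 5×10⁻⁶ × 108 = 0.00054.
1/(A₁E₁) + 1/(A₂E₂) = 1/(2350×198×10³) + 1/(1275×31×10³) = 2.745×10⁻⁸ N⁻¹.
P = 0.00054 / 2.745×10⁻⁸ = 19670 N = 19.67 kN.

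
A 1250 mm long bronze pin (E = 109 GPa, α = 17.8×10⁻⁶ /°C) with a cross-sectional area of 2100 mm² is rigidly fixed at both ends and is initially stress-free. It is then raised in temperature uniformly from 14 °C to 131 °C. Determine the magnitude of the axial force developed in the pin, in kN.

Full restraint means ε = 0, so the stress is σ = EαΔT = 109×10³ × 17.8×10⁻⁶ × 117 = 227 MPa.
Then P = σA = 227 × 2100 mm² = 476.7 kN, compressive.

P ≈ 477 kN (compressive)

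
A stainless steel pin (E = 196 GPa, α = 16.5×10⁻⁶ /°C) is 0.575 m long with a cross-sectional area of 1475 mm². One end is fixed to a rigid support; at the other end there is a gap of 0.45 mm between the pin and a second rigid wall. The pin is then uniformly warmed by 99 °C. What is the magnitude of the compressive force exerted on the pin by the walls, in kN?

Free thermal elongation = αΔT L = 16.5×10⁻⁶ × 99 × 575 = 0.9393 mm.
After closing the 0.45 mm clearance, 0.9393 − 0.45 = 0.4893 mm of expansion remains to be suppressed by the wall.
Compatibility: PL/(AE) = 0.4893 mm, so σ = P/A = E × (0.4893/575) = 166.8 MPa.
P = σA = 166.8 × 1475 = 246 kN.

P ≈ 246 kN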